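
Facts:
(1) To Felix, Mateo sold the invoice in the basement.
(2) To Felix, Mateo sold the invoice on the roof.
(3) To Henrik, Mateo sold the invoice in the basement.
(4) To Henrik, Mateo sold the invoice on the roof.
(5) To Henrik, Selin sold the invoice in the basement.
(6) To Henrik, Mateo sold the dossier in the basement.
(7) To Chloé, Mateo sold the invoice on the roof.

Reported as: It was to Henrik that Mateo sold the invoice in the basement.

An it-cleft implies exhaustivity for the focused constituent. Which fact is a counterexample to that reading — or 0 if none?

The cleft puts "Henrik" in focus and presupposes the open proposition with same agent, thing, setting (Mateo / the invoice / in the basement).
The exhaustive reading says no other recipient fits that background.
Fact (1) shares the background but with recipient = Felix; exhaustivity is violated.

1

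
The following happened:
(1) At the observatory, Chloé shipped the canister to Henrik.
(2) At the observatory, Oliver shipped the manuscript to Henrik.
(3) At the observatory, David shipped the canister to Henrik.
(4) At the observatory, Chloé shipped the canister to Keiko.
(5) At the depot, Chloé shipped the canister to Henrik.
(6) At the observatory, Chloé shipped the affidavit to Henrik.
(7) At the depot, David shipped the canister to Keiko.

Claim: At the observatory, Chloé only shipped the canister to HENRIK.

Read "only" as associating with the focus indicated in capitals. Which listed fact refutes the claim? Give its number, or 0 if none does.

4

Focus (in capitals) is "Henrik" — the recipient. "Only" excludes alternative recipients while holding fixed agent = Chloé, thing = the canister, setting = at the observatory.
Fact (4) shares the background but differs in recipient (Keiko) — a counterexample.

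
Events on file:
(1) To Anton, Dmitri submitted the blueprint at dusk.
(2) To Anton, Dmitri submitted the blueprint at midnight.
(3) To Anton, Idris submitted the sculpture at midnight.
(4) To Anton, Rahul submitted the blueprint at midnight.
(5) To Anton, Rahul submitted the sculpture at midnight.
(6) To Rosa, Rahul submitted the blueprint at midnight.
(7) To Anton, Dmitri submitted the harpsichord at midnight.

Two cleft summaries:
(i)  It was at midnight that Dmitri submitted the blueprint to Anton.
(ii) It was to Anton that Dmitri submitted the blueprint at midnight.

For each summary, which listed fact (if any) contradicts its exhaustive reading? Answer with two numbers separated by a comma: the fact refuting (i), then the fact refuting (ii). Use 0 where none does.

1, 0

Summary (i) focuses "at midnight" (the setting); background agent = Dmitri, thing = the blueprint, recipient = Anton. Fact (1) matches that background with setting = at dusk — refutes (i).
Summary (ii) focuses "Anton" (the recipient); background agent = Dmitri, thing = the blueprint, setting = at midnight. No fact matches that background with a different recipient, so 0.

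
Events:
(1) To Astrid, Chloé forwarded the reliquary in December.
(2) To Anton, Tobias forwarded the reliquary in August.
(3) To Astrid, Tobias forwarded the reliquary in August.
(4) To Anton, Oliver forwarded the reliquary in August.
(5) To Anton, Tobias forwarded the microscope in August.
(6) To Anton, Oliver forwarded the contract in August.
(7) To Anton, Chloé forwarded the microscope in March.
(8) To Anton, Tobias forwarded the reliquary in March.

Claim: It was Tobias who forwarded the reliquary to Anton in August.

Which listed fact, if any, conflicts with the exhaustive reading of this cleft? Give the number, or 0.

Focus of the cleft: "Tobias" (the agent). Presupposed background: thing = the reliquary, recipient = Anton, setting = in August.
Exhaustivity: Tobias is the only agent satisfying that background.
But fact (4) also has thing = the reliquary, recipient = Anton, setting = in August, with agent = Oliver — so the exhaustive reading fails.

4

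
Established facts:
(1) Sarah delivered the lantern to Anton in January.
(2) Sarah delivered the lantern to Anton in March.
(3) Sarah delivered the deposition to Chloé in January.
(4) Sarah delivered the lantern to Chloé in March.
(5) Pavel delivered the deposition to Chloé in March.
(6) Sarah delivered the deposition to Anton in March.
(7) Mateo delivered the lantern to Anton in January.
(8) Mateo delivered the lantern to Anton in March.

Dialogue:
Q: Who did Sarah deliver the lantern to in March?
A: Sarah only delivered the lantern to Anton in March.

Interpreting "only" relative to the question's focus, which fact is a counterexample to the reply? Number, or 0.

Answering "Who did ... to ...?" puts focus on the recipient — here, "Anton".
So "only" ranges over recipients; the rest (same agent, thing, setting (Sarah / the lantern / in March)) is presupposed.
Fact (4) keeps same agent, thing, setting (Sarah / the lantern / in March) but has recipient = Chloé; that refutes the reply.
(Fact (1) would refute a reading with focus on the setting — but that is not what the question asks.)

4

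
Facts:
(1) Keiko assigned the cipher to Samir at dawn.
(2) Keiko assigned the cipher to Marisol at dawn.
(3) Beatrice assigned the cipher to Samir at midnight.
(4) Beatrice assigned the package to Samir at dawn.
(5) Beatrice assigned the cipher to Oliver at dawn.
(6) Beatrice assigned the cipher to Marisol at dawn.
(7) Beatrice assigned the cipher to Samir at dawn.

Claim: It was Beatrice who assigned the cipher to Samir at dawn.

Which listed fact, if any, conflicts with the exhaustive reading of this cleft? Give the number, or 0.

1

The cleft puts "Beatrice" in focus and presupposes the open proposition with the cipher as thing and Samir as recipient and at dawn as setting.
Exhaustivity: Beatrice is the only agent satisfying that background.
Fact (1) shares the background but with agent = Keiko; exhaustivity is violated.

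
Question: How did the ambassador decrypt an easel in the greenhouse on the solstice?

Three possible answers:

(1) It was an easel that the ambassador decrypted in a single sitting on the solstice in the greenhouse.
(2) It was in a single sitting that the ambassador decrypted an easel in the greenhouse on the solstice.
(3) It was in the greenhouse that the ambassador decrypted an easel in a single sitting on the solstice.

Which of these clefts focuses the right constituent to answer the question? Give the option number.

2

The question word "how" targets the manner.
Option (1) clefts "an easel" — the direct object, not what was asked.
Option (2) clefts "in a single sitting" — that matches what the question asks about.
Option (3) clefts "in the greenhouse" — the location, not what was asked.
So the congruent reply is (2).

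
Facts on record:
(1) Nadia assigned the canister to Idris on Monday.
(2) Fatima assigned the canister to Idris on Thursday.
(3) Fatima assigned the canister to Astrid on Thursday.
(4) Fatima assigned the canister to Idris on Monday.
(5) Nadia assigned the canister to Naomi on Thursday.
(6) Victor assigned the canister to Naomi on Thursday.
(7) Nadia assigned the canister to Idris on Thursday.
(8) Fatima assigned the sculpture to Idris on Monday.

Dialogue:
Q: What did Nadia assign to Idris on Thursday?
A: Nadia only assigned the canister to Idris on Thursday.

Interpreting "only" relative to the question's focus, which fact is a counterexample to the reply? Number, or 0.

Answering "What did ...?" puts focus on the thing — here, "the canister".
"Only" then excludes alternative things while the background — Nadia as agent and Idris as recipient and on Thursday as setting — is held fixed.
No fact keeps Nadia as agent and Idris as recipient and on Thursday as setting while changing the thing; every other fact differs on something backgrounded. The reply stands.
(Fact (1) would refute a reading with focus on the setting — but that is not what the question asks.)

0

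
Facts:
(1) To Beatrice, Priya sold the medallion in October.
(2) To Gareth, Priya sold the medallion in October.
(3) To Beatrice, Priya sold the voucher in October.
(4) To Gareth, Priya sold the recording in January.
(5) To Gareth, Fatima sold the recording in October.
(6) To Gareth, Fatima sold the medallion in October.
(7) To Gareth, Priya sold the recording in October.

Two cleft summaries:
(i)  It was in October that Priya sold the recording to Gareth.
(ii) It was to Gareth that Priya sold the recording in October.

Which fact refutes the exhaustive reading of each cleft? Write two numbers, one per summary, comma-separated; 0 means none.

4, 0

Summary (i) focuses "in October" (the setting); background agent = Priya, thing = the recording, recipient = Gareth. Fact (4) matches that background with setting = in January — refutes (i).
Summary (ii) focuses "Gareth" (the recipient); background agent = Priya, thing = the recording, setting = in October. No fact matches that background with a different recipient, so 0.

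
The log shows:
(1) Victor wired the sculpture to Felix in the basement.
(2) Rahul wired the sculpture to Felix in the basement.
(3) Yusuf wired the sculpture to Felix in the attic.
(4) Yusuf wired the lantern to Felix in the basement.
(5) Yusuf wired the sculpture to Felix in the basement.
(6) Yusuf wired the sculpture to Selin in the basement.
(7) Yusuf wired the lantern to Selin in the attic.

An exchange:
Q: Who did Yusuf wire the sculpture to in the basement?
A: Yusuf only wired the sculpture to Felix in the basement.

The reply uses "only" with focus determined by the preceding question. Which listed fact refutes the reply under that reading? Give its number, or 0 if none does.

Answering "Who did ... to ...?" puts focus on the recipient — here, "Felix".
"Only" then excludes alternative recipients while the background — Yusuf as agent and the sculpture as thing and in the basement as setting — is held fixed.
Fact (6) shares the background with a different recipient (Selin) — counterexample.
(Fact (3) would refute a reading with focus on the setting — but that is not what the question asks.)

6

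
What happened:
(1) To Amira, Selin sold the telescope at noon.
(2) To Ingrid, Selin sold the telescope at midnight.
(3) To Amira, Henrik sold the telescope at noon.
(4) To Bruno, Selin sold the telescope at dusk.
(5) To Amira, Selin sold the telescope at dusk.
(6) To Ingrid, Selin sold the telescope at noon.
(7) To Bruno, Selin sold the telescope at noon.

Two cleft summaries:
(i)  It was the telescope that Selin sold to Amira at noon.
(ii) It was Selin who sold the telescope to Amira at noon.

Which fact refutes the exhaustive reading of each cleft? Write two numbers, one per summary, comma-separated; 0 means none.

Summary (i) focuses "the telescope" (the thing); background same agent, recipient, setting (Selin / Amira / at noon). No fact matches that background with a different thing, so 0.
Summary (ii) focuses "Selin" (the agent); background same thing, recipient, setting (the telescope / Amira / at noon). Fact (3) matches that background with agent = Henrik — refutes (ii).

0, 3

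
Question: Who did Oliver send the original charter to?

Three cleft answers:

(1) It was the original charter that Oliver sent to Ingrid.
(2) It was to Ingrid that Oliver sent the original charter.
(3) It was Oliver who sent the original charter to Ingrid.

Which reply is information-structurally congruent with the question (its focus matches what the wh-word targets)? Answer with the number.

2

The question word "who" targets the recipient.
Option (1) clefts "the original charter" — the direct object, not what was asked.
Option (2) clefts "to Ingrid" — that matches what the question asks about.
Option (3) clefts "Oliver" — the subject (agent), not what was asked.
So the congruent reply is (2).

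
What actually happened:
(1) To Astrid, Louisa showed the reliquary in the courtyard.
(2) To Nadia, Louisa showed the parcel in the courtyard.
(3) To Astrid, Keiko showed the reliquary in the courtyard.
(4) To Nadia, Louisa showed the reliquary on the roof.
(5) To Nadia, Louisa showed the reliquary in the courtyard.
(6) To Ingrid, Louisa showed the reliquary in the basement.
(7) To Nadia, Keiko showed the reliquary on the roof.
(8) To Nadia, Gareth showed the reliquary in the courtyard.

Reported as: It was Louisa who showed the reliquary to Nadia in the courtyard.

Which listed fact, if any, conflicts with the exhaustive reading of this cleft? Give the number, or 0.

Focus of the cleft: "Louisa" (the agent). Presupposed background: thing = the reliquary, recipient = Nadia, setting = in the courtyard.
Exhaustivity: Louisa is the only agent satisfying that background.
Fact (8) shares the background but with agent = Gareth; exhaustivity is violated.

8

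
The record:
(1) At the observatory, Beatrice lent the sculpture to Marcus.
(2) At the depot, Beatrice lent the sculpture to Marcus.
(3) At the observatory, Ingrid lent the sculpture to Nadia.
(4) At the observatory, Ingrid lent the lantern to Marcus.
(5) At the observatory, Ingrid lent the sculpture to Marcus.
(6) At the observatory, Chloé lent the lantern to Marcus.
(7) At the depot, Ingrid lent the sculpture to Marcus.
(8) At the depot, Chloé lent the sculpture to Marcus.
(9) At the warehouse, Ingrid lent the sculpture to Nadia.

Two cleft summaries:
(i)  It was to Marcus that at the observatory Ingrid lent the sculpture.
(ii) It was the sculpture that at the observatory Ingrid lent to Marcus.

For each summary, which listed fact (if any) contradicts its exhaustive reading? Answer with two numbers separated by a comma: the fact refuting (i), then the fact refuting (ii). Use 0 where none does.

3, 4

Summary (i) focuses "Marcus" (the recipient); background Ingrid as agent and the sculpture as thing and at the observatory as setting. Fact (3) matches that background with recipient = Nadia — refutes (i).
Summary (ii) focuses "the sculpture" (the thing); background Ingrid as agent and Marcus as recipient and at the observatory as setting. Fact (4) matches that background with thing = the lantern — refutes (ii).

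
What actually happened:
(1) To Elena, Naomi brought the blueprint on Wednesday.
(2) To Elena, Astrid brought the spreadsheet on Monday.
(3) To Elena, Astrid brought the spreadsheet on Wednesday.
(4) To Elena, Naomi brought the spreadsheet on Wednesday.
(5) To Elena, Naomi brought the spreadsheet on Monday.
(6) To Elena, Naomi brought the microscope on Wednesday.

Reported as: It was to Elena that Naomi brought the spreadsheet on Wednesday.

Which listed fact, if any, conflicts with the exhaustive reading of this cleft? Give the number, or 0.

0

Focus of the cleft: "Elena" (the recipient). Presupposed background: Naomi as agent and the spreadsheet as thing and on Wednesday as setting.
Exhaustivity: Elena is the only recipient satisfying that background.
No listed fact matches the background with a different recipient. Exhaustivity holds.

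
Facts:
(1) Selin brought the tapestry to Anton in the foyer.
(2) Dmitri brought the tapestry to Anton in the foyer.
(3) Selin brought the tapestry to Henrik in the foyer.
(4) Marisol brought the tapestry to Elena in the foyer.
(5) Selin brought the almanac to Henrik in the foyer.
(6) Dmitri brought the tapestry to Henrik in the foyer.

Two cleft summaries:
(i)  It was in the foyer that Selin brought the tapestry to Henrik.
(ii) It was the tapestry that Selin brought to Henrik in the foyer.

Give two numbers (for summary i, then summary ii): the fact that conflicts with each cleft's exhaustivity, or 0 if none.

Summary (i) focuses "in the foyer" (the setting); background agent = Selin, thing = the tapestry, recipient = Henrik. No fact matches that background with a different setting, so 0.
Summary (ii) focuses "the tapestry" (the thing); background agent = Selin, recipient = Henrik, setting = in the foyer. Fact (5) matches that background with thing = the almanac — refutes (ii).

0, 5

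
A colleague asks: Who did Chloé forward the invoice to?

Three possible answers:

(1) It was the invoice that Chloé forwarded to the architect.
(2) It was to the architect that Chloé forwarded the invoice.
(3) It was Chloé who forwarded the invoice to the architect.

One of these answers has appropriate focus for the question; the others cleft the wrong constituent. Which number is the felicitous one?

2

The question word "who" targets the recipient.
Option (1) clefts "the invoice" — the direct object, not what was asked.
Option (2) clefts "to the architect" — that matches what the question asks about.
Option (3) clefts "Chloé" — the subject (agent), not what was asked.
So the congruent reply is (2).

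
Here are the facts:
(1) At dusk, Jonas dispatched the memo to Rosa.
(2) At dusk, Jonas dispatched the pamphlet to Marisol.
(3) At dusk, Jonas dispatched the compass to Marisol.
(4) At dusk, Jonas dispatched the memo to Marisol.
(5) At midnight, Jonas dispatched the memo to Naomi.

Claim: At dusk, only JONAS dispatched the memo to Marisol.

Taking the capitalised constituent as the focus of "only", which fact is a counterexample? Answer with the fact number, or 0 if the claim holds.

Focus (in capitals) is "Jonas" — the agent. "Only" excludes alternative agents while holding fixed thing = the memo, recipient = Marisol, setting = at dusk.
No fact matches thing = the memo, recipient = Marisol, setting = at dusk with a different agent — every other fact differs on at least one backgrounded slot. So no fact refutes it.

0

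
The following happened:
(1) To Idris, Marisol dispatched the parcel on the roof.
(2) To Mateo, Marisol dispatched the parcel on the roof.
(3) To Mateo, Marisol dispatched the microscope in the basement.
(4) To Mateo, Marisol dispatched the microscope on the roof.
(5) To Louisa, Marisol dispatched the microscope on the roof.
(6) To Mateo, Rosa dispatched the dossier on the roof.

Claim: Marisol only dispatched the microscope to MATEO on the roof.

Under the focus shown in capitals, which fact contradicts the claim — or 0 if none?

The capitals mark "Mateo" as focus. So "only" rules out other recipients, with the rest (same agent, thing, setting (Marisol / the microscope / on the roof)) as background.
Fact (5) shares the background but differs in recipient (Louisa) — a counterexample.

5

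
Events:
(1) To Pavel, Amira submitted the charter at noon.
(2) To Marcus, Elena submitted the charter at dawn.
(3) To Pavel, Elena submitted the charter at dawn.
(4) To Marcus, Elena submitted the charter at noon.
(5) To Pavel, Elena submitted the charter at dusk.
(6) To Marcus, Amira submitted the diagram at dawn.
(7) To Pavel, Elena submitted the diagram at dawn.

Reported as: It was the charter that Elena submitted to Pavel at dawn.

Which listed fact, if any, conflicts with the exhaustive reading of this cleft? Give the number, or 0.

The cleft puts "the charter" in focus and presupposes the open proposition with agent = Elena, recipient = Pavel, setting = at dawn.
Exhaustivity: the charter is the only thing satisfying that background.
Fact (7) shares the background but with thing = the diagram; exhaustivity is violated.

7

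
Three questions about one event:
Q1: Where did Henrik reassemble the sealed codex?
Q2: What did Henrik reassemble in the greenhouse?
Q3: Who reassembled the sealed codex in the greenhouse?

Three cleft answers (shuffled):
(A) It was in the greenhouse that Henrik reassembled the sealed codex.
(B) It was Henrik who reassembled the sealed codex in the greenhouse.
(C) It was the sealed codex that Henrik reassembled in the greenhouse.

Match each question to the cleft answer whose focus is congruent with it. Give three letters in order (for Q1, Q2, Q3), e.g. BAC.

ACB

Q1 asks about the location; cleft (A) focuses "in the greenhouse", which is the location — so Q1 → A.
Q2 asks about the direct object; cleft (C) focuses "the sealed codex", which is the direct object — so Q2 → C.
Q3 asks about the subject (agent); cleft (B) focuses "Henrik", which is the subject (agent) — so Q3 → B.
Mapping: Q1→A, Q2→C, Q3→B.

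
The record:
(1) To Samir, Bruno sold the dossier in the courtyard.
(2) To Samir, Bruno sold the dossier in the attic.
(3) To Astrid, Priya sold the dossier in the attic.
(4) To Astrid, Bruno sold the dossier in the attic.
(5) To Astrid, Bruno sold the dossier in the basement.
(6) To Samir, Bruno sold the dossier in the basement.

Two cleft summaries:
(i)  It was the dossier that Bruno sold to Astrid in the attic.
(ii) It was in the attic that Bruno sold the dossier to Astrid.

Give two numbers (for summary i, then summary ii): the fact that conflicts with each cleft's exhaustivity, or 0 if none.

Summary (i) focuses "the dossier" (the thing); background same agent, recipient, setting (Bruno / Astrid / in the attic). No fact matches that background with a different thing, so 0.
Summary (ii) focuses "in the attic" (the setting); background same agent, thing, recipient (Bruno / the dossier / Astrid). Fact (5) matches that background with setting = in the basement — refutes (ii).

0, 5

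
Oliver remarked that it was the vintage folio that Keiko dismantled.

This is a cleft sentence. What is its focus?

In an it-cleft "It was X that/who ...", the clefted constituent X is the focus; the that/who-clause expresses the presupposed open proposition.
Here the focus is "the vintage folio". The backgrounded (presupposed) material includes "Keiko".

the vintage folio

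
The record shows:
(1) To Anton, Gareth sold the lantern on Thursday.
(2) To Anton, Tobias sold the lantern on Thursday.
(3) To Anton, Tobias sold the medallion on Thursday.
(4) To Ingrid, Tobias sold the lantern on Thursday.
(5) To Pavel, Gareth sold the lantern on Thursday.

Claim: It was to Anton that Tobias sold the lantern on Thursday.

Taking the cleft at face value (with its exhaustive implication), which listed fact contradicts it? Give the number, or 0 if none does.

Focus of the cleft: "Anton" (the recipient). Presupposed background: agent = Tobias, thing = the lantern, setting = on Thursday.
The exhaustive reading says no other recipient fits that background.
But fact (4) also has agent = Tobias, thing = the lantern, setting = on Thursday, with recipient = Ingrid — so the exhaustive reading fails.

4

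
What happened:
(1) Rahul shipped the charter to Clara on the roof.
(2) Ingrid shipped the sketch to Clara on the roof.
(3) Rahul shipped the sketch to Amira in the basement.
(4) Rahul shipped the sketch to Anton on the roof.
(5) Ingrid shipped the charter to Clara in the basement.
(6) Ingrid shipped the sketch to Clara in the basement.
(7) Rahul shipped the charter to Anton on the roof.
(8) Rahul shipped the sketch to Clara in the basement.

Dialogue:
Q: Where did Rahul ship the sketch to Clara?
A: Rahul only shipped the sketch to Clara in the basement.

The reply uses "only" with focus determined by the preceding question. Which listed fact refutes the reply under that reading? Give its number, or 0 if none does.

0

Answering "Where did ...?" puts focus on the setting — here, "in the basement".
"Only" then excludes alternative settings while the background — agent = Rahul, thing = the sketch, recipient = Clara — is held fixed.
No listed fact shares that background with another setting. Nothing contradicts the reply.
(Fact (3) would refute a reading with focus on the recipient — but that is not what the question asks.)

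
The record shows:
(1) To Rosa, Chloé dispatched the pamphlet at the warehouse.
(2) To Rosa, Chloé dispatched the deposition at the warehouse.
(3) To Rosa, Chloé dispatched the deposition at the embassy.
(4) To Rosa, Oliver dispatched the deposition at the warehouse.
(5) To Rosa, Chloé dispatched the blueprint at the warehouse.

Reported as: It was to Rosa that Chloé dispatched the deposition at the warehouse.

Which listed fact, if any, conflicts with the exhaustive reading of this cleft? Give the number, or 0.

Focus of the cleft: "Rosa" (the recipient). Presupposed background: same agent, thing, setting (Chloé / the deposition / at the warehouse).
The exhaustive reading says no other recipient fits that background.
Every other fact differs from the presupposition on some backgrounded slot, so none challenges the exhaustivity.

0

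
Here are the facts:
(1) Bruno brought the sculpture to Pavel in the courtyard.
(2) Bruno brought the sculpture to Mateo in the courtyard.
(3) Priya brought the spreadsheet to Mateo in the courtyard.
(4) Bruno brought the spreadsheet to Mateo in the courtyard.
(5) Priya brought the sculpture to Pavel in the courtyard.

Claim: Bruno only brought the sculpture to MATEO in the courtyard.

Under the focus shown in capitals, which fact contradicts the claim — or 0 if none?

The capitals mark "Mateo" as focus. So "only" rules out other recipients, with the rest (agent = Bruno, thing = the sculpture, setting = in the courtyard) as background.
Fact (1) shares the background but differs in recipient (Pavel) — a counterexample.

1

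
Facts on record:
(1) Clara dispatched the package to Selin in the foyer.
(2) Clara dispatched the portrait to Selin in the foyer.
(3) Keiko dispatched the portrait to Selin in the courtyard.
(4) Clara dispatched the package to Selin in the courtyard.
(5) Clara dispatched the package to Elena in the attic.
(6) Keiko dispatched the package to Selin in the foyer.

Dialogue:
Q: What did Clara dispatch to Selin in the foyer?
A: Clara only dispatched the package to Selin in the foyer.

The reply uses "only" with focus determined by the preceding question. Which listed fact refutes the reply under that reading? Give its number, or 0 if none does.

Answering "What did ...?" puts focus on the thing — here, "the package".
"Only" then excludes alternative things while the background — agent = Clara, recipient = Selin, setting = in the foyer — is held fixed.
Fact (2) shares the background with a different thing (the portrait) — counterexample.
(Fact (4) would refute a reading with focus on the setting — but that is not what the question asks.)

2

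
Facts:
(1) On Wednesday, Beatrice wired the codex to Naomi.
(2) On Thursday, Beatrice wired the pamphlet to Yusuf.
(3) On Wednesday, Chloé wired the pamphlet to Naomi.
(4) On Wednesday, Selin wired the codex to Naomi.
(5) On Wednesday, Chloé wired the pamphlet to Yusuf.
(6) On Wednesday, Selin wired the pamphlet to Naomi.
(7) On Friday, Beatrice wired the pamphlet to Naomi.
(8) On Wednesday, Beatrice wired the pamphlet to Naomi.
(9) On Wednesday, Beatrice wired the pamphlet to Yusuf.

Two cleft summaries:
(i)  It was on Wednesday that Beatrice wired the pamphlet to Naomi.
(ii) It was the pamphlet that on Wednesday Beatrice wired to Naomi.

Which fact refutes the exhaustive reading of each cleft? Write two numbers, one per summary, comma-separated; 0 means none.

7, 1

(i): focus "on Wednesday". Looking for Beatrice as agent and the pamphlet as thing and Naomi as recipient with some other setting — fact (7) has on Friday there. Refuted.
(ii): focus "the pamphlet". Looking for Beatrice as agent and Naomi as recipient and on Wednesday as setting with some other thing — fact (1) has the codex there. Refuted.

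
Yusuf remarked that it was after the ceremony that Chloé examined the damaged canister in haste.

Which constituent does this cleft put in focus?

after the ceremony

In an it-cleft "It was X that/who ...", the clefted constituent X is the focus; the that/who-clause expresses the presupposed open proposition.
Here the focus is "after the ceremony". The backgrounded (presupposed) material includes "Chloé", "the damaged canister" and "in haste".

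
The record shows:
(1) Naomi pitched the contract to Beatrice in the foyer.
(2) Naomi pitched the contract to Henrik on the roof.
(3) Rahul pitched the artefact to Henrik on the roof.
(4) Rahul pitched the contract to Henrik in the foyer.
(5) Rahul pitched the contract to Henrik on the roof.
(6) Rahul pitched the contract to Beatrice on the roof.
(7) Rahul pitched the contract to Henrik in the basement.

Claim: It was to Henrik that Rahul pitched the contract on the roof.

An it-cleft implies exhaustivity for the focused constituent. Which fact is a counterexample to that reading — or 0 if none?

6

Focus of the cleft: "Henrik" (the recipient). Presupposed background: agent = Rahul, thing = the contract, setting = on the roof.
Exhaustivity: Henrik is the only recipient satisfying that background.
Fact (6) shares the background but with recipient = Beatrice; exhaustivity is violated.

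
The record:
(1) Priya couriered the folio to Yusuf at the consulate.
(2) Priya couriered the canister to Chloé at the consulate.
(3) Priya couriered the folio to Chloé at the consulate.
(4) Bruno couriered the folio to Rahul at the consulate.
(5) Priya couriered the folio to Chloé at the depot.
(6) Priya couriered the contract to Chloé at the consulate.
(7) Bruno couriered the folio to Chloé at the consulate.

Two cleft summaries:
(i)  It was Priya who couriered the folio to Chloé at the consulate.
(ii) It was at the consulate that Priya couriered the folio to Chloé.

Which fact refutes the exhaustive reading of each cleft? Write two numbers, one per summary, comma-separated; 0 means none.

7, 5

Summary (i) focuses "Priya" (the agent); background thing = the folio, recipient = Chloé, setting = at the consulate. Fact (7) matches that background with agent = Bruno — refutes (i).
Summary (ii) focuses "at the consulate" (the setting); background agent = Priya, thing = the folio, recipient = Chloé. Fact (5) matches that background with setting = at the depot — refutes (ii).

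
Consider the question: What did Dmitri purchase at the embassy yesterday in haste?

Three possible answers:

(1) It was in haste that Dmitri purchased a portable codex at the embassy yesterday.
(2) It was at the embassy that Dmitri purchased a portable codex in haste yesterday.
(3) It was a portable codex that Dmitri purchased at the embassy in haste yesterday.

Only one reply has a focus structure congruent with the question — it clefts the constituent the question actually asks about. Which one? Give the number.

3

The question word "what" targets the direct object.
Option (1) clefts "in haste" — the manner, not what was asked.
Option (2) clefts "at the embassy" — the location, not what was asked.
Option (3) clefts "a portable codex" — that matches what the question asks about.
So the congruent reply is (3).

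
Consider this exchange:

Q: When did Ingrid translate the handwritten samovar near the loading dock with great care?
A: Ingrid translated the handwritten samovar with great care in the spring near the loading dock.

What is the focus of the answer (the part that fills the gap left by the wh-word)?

in the spring

The wh-word "when" asks about the time.
In the answer, "Ingrid", "the handwritten samovar", "near the loading dock" and "with great care" are given — repeated from the question.
The constituent filling the time gap is "in the spring"; that is the focus and would carry nuclear stress.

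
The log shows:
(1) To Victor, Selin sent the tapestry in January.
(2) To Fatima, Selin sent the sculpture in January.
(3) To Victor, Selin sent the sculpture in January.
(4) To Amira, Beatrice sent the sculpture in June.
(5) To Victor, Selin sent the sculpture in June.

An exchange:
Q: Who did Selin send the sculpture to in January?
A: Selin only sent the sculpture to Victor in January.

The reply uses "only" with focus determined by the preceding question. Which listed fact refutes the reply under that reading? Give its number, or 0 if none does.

The question "Who did ... to ...?" targets the recipient, so in the reply the focus falls on "Victor".
So "only" ranges over recipients; the rest (same agent, thing, setting (Selin / the sculpture / in January)) is presupposed.
Fact (2) keeps same agent, thing, setting (Selin / the sculpture / in January) but has recipient = Fatima; that refutes the reply.
(Fact (5) would refute a reading with focus on the setting — but that is not what the question asks.)

2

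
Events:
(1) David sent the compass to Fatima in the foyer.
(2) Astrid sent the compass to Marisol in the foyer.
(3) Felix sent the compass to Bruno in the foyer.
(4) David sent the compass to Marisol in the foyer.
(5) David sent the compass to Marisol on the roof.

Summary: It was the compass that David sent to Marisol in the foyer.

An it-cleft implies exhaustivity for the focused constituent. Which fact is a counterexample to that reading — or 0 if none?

The cleft puts "the compass" in focus and presupposes the open proposition with David as agent and Marisol as recipient and in the foyer as setting.
The exhaustive reading says no other thing fits that background.
Every other fact differs from the presupposition on some backgrounded slot, so none challenges the exhaustivity.

0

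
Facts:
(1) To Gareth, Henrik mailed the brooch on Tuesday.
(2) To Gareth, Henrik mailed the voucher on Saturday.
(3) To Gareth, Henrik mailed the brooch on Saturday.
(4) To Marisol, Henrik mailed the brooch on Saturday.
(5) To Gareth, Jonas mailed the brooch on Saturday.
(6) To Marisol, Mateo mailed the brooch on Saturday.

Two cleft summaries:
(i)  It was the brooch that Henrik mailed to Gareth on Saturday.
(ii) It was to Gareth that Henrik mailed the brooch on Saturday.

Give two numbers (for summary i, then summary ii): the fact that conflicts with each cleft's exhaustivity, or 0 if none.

2, 4

Summary (i) focuses "the brooch" (the thing); background Henrik as agent and Gareth as recipient and on Saturday as setting. Fact (2) matches that background with thing = the voucher — refutes (i).
Summary (ii) focuses "Gareth" (the recipient); background Henrik as agent and the brooch as thing and on Saturday as setting. Fact (4) matches that background with recipient = Marisol — refutes (ii).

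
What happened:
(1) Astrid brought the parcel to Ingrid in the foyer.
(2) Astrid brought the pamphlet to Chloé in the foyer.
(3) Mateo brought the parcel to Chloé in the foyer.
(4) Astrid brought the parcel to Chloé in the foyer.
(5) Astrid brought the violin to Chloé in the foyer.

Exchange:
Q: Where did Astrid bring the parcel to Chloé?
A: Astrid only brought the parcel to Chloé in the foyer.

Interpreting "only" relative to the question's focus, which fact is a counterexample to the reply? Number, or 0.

Answering "Where did ...?" puts focus on the setting — here, "in the foyer".
"Only" then excludes alternative settings while the background — agent = Astrid, thing = the parcel, recipient = Chloé — is held fixed.
No fact keeps agent = Astrid, thing = the parcel, recipient = Chloé while changing the setting; every other fact differs on something backgrounded. The reply stands.
(Fact (1) would refute a reading with focus on the recipient — but that is not what the question asks.)

0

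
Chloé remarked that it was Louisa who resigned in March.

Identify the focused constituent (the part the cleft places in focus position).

Louisa

In an it-cleft "It was X that/who ...", the clefted constituent X is the focus; the that/who-clause expresses the presupposed open proposition.
Here the focus is "Louisa". The backgrounded (presupposed) material includes "in March".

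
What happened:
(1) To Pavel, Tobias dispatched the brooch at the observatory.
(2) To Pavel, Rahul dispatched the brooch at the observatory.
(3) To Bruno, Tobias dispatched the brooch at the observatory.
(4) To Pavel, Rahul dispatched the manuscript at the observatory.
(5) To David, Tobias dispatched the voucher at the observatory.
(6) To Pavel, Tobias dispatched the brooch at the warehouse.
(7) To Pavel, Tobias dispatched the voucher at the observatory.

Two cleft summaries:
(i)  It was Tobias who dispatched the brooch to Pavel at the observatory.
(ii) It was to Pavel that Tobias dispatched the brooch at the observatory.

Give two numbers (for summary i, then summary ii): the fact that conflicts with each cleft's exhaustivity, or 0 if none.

2, 3

Summary (i) focuses "Tobias" (the agent); background same thing, recipient, setting (the brooch / Pavel / at the observatory). Fact (2) matches that background with agent = Rahul — refutes (i).
Summary (ii) focuses "Pavel" (the recipient); background same agent, thing, setting (Tobias / the brooch / at the observatory). Fact (3) matches that background with recipient = Bruno — refutes (ii).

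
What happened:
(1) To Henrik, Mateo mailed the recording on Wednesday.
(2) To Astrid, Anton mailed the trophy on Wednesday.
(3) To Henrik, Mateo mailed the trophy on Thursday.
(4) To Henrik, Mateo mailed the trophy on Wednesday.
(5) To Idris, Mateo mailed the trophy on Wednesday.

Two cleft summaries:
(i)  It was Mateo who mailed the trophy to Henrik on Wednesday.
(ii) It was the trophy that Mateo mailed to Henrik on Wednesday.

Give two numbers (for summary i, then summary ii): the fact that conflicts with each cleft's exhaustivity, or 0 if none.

(i): focus "Mateo". No fact shares same thing, recipient, setting (the trophy / Henrik / on Wednesday) with a different agent. 0.
(ii): focus "the trophy". Looking for same agent, recipient, setting (Mateo / Henrik / on Wednesday) with some other thing — fact (1) has the recording there. Refuted.

0, 1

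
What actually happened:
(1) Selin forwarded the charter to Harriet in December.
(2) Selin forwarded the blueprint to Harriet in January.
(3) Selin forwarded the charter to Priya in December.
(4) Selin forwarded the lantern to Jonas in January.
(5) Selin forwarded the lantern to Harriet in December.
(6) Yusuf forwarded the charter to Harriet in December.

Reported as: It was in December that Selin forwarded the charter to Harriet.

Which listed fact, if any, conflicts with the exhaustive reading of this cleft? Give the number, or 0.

0

Focus of the cleft: "in December" (the setting). Presupposed background: agent = Selin, thing = the charter, recipient = Harriet.
Exhaustivity: in December is the only setting satisfying that background.
Every other fact differs from the presupposition on some backgrounded slot, so none challenges the exhaustivity.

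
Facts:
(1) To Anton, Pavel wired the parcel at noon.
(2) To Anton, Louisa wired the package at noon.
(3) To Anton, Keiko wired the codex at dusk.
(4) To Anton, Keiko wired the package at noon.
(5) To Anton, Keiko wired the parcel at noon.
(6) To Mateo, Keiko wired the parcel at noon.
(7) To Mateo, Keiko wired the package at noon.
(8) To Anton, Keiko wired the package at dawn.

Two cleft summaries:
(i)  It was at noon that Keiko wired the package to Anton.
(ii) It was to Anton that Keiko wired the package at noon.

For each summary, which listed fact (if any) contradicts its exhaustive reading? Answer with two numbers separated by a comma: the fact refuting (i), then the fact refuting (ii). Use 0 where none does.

Summary (i) focuses "at noon" (the setting); background Keiko as agent and the package as thing and Anton as recipient. Fact (8) matches that background with setting = at dawn — refutes (i).
Summary (ii) focuses "Anton" (the recipient); background Keiko as agent and the package as thing and at noon as setting. Fact (7) matches that background with recipient = Mateo — refutes (ii).

8, 7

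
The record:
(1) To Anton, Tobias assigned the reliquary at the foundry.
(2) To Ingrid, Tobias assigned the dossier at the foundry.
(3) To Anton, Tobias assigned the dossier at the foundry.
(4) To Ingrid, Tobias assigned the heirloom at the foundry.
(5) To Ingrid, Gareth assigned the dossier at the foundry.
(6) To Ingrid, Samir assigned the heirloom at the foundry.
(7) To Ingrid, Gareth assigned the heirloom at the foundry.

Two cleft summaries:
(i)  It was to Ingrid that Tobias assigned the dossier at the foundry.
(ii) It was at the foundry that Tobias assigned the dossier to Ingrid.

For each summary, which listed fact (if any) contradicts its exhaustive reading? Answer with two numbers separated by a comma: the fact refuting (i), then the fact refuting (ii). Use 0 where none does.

(i): focus "Ingrid". Looking for same agent, thing, setting (Tobias / the dossier / at the foundry) with some other recipient — fact (3) has Anton there. Refuted.
(ii): focus "at the foundry". No fact shares same agent, thing, recipient (Tobias / the dossier / Ingrid) with a different setting. 0.

3, 0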